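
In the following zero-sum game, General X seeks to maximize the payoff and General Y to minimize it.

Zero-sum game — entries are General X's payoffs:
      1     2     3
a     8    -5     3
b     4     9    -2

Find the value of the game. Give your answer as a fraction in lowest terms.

17/19

Column 1 is strictly dominated by 3 for General Y (it gives General X more in every row).
The remaining 2×2 game on (a, b) × (2, 3) has no saddle point. Let General X play a with probability p; indifference gives −5p + 9(1−p) = 3p − 2(1−p), so p = 11/19.
Similarly General Y's optimal q on 2 is 5/19, and the value is -5·(5/19) + (3)·(14/19) = 17/19.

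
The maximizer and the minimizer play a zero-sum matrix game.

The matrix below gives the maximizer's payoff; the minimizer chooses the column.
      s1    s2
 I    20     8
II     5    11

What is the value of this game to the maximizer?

10

Row minima are 8 and 5, so the maximizer's maximin is 8; column maxima are 20 and 11, so the minimizer's minimax is 11. These differ, so the equilibrium is in mixed strategies.
Let the maximizer play I with probability p. The minimizer is indifferent when 20p + 5(1−p) = 8p + 11(1−p), giving p = 1/3.
Let the minimizer play s1 with probability q. The maximizer is indifferent when 20q + 8(1−q) = 5q + 11(1−q), giving q = 1/6.
The value is 20·(1/6) + (8)·(5/6) = 10.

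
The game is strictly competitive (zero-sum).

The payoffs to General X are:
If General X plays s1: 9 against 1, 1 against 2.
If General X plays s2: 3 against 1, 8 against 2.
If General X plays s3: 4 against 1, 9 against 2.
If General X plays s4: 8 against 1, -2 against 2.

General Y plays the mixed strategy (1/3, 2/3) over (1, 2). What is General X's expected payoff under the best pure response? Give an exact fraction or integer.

22/3

s1: (9)·(1/3) + (1)·(2/3) = 11/3.
s2: (3)·(1/3) + (8)·(2/3) = 19/3.
s3: (4)·(1/3) + (9)·(2/3) = 22/3.
s4: (8)·(1/3) + (-2)·(2/3) = 4/3.
The best pure response is s3 with expected payoff 22/3.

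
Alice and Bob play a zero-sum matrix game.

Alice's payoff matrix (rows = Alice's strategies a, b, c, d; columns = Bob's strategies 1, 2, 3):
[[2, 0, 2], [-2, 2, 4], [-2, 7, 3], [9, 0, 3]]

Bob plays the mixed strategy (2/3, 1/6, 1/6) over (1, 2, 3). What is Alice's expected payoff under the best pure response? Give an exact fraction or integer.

13/2

a: (2)·(2/3) + (0)·(1/6) + (2)·(1/6) = 5/3.
b: (-2)·(2/3) + (2)·(1/6) + (4)·(1/6) = -1/3.
c: (-2)·(2/3) + (7)·(1/6) + (3)·(1/6) = 1/3.
d: (9)·(2/3) + (0)·(1/6) + (3)·(1/6) = 13/2.
The best pure response is d with expected payoff 13/2.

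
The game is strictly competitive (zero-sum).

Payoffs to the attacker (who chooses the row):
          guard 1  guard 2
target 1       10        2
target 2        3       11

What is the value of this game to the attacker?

13/2

Row minima are 2 and 3, so the attacker's maximin is 3; column maxima are 10 and 11, so the defender's minimax is 10. These differ, so the equilibrium is in mixed strategies.
Let the attacker play target 1 with probability p. The defender is indifferent when 10p + 3(1−p) = 2p + 11(1−p), giving p = 1/2.
Let the defender play guard 1 with probability q. The attacker is indifferent when 10q + 2(1−q) = 3q + 11(1−q), giving q = 9/16.
The value is 10·(9/16) + (2)·(7/16) = 13/2.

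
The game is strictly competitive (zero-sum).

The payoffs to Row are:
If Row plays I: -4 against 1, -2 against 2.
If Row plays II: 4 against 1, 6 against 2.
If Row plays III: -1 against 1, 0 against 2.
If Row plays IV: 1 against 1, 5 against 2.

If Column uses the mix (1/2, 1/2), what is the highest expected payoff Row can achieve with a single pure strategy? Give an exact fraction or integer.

I: (-4)·(1/2) + (-2)·(1/2) = -3.
II: (4)·(1/2) + (6)·(1/2) = 5.
III: (-1)·(1/2) + (0)·(1/2) = -1/2.
IV: (1)·(1/2) + (5)·(1/2) = 3.
The best pure response is II with expected payoff 5.

5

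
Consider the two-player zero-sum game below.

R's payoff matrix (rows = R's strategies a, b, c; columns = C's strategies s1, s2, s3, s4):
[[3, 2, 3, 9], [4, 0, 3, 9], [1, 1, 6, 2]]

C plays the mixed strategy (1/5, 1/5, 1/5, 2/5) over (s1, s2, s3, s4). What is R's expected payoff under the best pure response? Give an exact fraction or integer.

a: (3)·(1/5) + (2)·(1/5) + (3)·(1/5) + (9)·(2/5) = 26/5.
b: (4)·(1/5) + (0)·(1/5) + (3)·(1/5) + (9)·(2/5) = 5.
c: (1)·(1/5) + (1)·(1/5) + (6)·(1/5) + (2)·(2/5) = 12/5.
The best pure response is a with expected payoff 26/5.

26/5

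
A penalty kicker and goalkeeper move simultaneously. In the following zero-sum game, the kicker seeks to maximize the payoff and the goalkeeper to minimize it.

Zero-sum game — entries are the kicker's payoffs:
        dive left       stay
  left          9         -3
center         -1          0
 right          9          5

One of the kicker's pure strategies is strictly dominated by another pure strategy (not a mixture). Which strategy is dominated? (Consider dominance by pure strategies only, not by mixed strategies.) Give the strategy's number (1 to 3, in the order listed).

2

Compare center with right: 9 > -1, 5 > 0.
So right strictly dominates center for the kicker; center is strictly dominated.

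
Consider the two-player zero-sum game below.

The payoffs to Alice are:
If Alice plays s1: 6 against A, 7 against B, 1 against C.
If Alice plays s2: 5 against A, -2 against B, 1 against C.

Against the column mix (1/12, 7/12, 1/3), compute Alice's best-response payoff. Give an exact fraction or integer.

s1: (6)·(1/12) + (7)·(7/12) + (1)·(1/3) = 59/12.
s2: (5)·(1/12) + (-2)·(7/12) + (1)·(1/3) = -5/12.
The best pure response is s1 with expected payoff 59/12.

59/12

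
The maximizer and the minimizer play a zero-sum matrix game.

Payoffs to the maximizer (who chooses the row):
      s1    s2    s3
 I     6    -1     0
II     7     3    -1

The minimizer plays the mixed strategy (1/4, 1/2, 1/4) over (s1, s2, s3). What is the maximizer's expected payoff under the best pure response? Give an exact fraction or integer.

I: (6)·(1/4) + (-1)·(1/2) + (0)·(1/4) = 1.
II: (7)·(1/4) + (3)·(1/2) + (-1)·(1/4) = 3.
The best pure response is II with expected payoff 3.

3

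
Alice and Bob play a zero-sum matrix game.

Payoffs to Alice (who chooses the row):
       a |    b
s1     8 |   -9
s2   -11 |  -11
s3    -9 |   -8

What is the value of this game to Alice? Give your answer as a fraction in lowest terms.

-145/18

Row s2 is strictly dominated by row s3, so Alice never plays it.
The remaining 2×2 game on (s1, s3) × (a, b) has no saddle point. Let Alice play s1 with probability p; indifference gives 8p − 9(1−p) = −9p − 8(1−p), so p = 1/18.
Similarly Bob's optimal q on a is 1/18, and the value is 8·(1/18) + (-9)·(17/18) = -145/18.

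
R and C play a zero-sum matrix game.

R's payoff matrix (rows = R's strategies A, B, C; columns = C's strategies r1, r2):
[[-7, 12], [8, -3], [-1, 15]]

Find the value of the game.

13/3

Row A is strictly dominated by row C, so R never plays it.
The remaining 2×2 game on (B, C) × (r1, r2) has no saddle point. Let R play B with probability p; indifference gives 8p − (1−p) = −3p + 15(1−p), so p = 16/27.
Similarly C's optimal q on r1 is 2/3, and the value is 8·(2/3) + (-3)·(1/3) = 13/3.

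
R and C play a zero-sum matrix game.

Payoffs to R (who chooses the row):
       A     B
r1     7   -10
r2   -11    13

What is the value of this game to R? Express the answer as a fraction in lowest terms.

Row minima are -10 and -11, so R's maximin is -10; column maxima are 7 and 13, so C's minimax is 7. These differ, so the equilibrium is in mixed strategies.
Let R play r1 with probability p. C is indifferent when 7p − 11(1−p) = −10p + 13(1−p), giving p = 24/41.
Let C play A with probability q. R is indifferent when 7q − 10(1−q) = −11q + 13(1−q), giving q = 23/41.
The value is 7·(23/41) + (-10)·(18/41) = -19/41.

-19/41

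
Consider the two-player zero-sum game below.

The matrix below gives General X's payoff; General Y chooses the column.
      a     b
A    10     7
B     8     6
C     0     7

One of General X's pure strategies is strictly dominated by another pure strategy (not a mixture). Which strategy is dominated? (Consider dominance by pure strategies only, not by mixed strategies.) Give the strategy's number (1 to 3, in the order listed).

Compare B with A: 10 > 8, 7 > 6.
So A strictly dominates B for General X; B is strictly dominated.

2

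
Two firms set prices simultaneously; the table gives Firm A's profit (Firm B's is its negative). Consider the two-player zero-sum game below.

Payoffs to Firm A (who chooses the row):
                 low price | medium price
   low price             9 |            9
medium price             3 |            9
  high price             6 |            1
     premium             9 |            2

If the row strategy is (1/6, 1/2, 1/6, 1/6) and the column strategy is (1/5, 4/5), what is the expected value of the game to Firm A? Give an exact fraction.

63/10

Against (1/5, 4/5), each row's expected payoff is low price: 9; medium price: 39/5; high price: 2; premium: 17/5.
Taking the (1/6, 1/2, 1/6, 1/6)-weighted average: (1/6)·(9) + (1/2)·(39/5) + (1/6)·(2) + (1/6)·(17/5) = 63/10.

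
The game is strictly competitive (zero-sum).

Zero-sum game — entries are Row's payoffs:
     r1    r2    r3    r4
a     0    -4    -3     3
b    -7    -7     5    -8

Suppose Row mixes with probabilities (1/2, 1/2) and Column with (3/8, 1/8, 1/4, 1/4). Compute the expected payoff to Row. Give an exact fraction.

Against (3/8, 1/8, 1/4, 1/4), each row's expected payoff is a: -1/2; b: -17/4.
Taking the (1/2, 1/2)-weighted average: (1/2)·(-1/2) + (1/2)·(-17/4) = -19/8.

-19/8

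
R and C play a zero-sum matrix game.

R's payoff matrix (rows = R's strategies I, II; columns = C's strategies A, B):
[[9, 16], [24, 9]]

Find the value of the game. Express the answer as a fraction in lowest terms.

Row minima are 9 and 9, so R's maximin is 9; column maxima are 24 and 16, so C's minimax is 16. These differ, so the equilibrium is in mixed strategies.
Let R play I with probability p. C is indifferent when 9p + 24(1−p) = 16p + 9(1−p), giving p = 15/22.
Let C play A with probability q. R is indifferent when 9q + 16(1−q) = 24q + 9(1−q), giving q = 7/22.
The value is 9·(7/22) + (16)·(15/22) = 303/22.

303/22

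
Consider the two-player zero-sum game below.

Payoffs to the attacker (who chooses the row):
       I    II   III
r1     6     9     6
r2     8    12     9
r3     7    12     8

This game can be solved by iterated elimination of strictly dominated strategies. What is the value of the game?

8

Column II is strictly dominated by I for the defender (6<9, 8<12, 7<12); eliminate II.
Row r3 is strictly dominated by row r2 (8>7, 9>8); eliminate r3.
Row r1 is strictly dominated by row r2 (8>6, 9>6); eliminate r1.
Column III is strictly dominated by I for the defender (8<9); eliminate III.
Only (r2, I) remains, with payoff 8.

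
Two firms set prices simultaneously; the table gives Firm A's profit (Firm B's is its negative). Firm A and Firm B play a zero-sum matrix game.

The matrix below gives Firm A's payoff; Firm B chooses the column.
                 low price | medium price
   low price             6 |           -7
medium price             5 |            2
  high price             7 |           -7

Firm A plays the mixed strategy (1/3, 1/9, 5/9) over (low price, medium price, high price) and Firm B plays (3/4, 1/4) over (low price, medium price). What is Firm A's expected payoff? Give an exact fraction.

10/3

Against (3/4, 1/4), each row's expected payoff is low price: 11/4; medium price: 17/4; high price: 7/2.
Taking the (1/3, 1/9, 5/9)-weighted average: (1/3)·(11/4) + (1/9)·(17/4) + (5/9)·(7/2) = 10/3.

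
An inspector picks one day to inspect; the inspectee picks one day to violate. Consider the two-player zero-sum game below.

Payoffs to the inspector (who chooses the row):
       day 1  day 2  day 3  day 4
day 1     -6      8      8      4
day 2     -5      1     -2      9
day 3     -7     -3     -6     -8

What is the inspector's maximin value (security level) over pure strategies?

The worst-case payoff for each row is day 1: -6, day 2: -5, day 3: -8.
The best of these is -5.

-5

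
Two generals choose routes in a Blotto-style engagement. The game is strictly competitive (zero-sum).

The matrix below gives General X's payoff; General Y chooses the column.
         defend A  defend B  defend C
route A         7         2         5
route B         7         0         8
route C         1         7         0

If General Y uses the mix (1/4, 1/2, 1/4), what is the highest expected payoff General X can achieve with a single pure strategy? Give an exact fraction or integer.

4

route A: (7)·(1/4) + (2)·(1/2) + (5)·(1/4) = 4.
route B: (7)·(1/4) + (0)·(1/2) + (8)·(1/4) = 15/4.
route C: (1)·(1/4) + (7)·(1/2) + (0)·(1/4) = 15/4.
The best pure response is route A with expected payoff 4.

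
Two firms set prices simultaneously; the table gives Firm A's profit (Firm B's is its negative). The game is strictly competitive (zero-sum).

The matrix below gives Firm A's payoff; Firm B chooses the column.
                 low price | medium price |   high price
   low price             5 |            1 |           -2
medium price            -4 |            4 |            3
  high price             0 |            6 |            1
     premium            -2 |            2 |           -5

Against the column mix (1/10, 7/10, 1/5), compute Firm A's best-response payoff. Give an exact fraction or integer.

22/5

low price: (5)·(1/10) + (1)·(7/10) + (-2)·(1/5) = 4/5.
medium price: (-4)·(1/10) + (4)·(7/10) + (3)·(1/5) = 3.
high price: (0)·(1/10) + (6)·(7/10) + (1)·(1/5) = 22/5.
premium: (-2)·(1/10) + (2)·(7/10) + (-5)·(1/5) = 1/5.
The best pure response is high price with expected payoff 22/5.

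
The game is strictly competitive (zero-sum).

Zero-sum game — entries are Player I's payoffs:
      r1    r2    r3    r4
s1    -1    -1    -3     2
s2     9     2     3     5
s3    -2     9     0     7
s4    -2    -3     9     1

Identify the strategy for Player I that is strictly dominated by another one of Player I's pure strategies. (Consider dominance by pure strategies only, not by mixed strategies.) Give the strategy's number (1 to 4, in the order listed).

1

Compare s1 with s2: 9 > -1, 2 > -1, 3 > -3, 5 > 2.
So s2 strictly dominates s1 for Player I; s1 is strictly dominated.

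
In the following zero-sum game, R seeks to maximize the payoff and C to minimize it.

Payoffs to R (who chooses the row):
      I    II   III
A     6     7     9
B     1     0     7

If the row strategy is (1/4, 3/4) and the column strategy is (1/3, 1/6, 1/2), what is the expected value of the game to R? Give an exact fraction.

115/24

Against (1/3, 1/6, 1/2), each row's expected payoff is A: 23/3; B: 23/6.
Taking the (1/4, 3/4)-weighted average: (1/4)·(23/3) + (3/4)·(23/6) = 115/24.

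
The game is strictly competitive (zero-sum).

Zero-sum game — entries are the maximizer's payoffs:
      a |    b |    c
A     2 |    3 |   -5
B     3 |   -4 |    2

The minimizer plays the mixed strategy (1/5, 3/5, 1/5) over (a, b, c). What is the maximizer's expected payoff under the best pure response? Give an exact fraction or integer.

6/5

A: (2)·(1/5) + (3)·(3/5) + (-5)·(1/5) = 6/5.
B: (3)·(1/5) + (-4)·(3/5) + (2)·(1/5) = -7/5.
The best pure response is A with expected payoff 6/5.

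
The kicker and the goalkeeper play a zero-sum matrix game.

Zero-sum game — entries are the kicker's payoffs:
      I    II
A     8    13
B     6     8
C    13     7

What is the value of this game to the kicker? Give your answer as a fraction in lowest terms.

113/11

Row B is strictly dominated by row A, so the kicker never plays it.
The remaining 2×2 game on (A, C) × (I, II) has no saddle point. Let the kicker play A with probability p; indifference gives 8p + 13(1−p) = 13p + 7(1−p), so p = 6/11.
Similarly the goalkeeper's optimal q on I is 6/11, and the value is 8·(6/11) + (13)·(5/11) = 113/11.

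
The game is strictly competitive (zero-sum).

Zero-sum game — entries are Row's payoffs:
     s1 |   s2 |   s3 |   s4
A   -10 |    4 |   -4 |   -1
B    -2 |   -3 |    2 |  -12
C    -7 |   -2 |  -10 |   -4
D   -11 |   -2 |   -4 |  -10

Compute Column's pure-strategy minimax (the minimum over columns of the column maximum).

The worst case (largest entry) in each column is s1: -2, s2: 4, s3: 2, s4: -1.
The best (smallest) of these is -2.

-2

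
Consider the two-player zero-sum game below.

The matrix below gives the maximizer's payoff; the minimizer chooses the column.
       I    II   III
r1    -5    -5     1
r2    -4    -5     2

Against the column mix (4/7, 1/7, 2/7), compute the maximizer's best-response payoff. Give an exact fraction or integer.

r1: (-5)·(4/7) + (-5)·(1/7) + (1)·(2/7) = -23/7.
r2: (-4)·(4/7) + (-5)·(1/7) + (2)·(2/7) = -17/7.
The best pure response is r2 with expected payoff -17/7.

-17/7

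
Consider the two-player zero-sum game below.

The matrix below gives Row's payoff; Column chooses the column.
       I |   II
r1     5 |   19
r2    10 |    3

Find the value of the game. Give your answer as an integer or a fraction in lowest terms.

Row minima are 5 and 3, so Row's maximin is 5; column maxima are 10 and 19, so Column's minimax is 10. These differ, so the equilibrium is in mixed strategies.
Let Row play r1 with probability p. Column is indifferent when 5p + 10(1−p) = 19p + 3(1−p), giving p = 1/3.
Let Column play I with probability q. Row is indifferent when 5q + 19(1−q) = 10q + 3(1−q), giving q = 16/21.
The value is 5·(16/21) + (19)·(5/21) = 25/3.

25/3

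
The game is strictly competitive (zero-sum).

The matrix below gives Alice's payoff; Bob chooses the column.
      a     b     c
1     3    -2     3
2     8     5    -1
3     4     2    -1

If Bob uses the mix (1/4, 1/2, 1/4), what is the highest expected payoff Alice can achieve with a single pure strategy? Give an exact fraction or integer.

17/4

1: (3)·(1/4) + (-2)·(1/2) + (3)·(1/4) = 1/2.
2: (8)·(1/4) + (5)·(1/2) + (-1)·(1/4) = 17/4.
3: (4)·(1/4) + (2)·(1/2) + (-1)·(1/4) = 7/4.
The best pure response is 2 with expected payoff 17/4.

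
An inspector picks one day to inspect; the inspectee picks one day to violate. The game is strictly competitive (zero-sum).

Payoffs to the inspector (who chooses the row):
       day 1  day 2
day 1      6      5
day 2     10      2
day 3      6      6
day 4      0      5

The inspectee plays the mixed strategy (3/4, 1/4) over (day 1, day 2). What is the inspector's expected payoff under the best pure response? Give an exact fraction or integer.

day 1: (6)·(3/4) + (5)·(1/4) = 23/4.
day 2: (10)·(3/4) + (2)·(1/4) = 8.
day 3: (6)·(3/4) + (6)·(1/4) = 6.
day 4: (0)·(3/4) + (5)·(1/4) = 5/4.
The best pure response is day 2 with expected payoff 8.

8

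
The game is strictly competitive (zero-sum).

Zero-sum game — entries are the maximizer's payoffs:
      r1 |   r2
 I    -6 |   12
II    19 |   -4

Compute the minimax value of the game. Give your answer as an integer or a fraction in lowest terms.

204/41

Row minima are -6 and -4, so the maximizer's maximin is -4; column maxima are 19 and 12, so the minimizer's minimax is 12. These differ, so the equilibrium is in mixed strategies.
Let the maximizer play I with probability p. The minimizer is indifferent when −6p + 19(1−p) = 12p − 4(1−p), giving p = 23/41.
Let the minimizer play r1 with probability q. The maximizer is indifferent when −6q + 12(1−q) = 19q − 4(1−q), giving q = 16/41.
The value is -6·(16/41) + (12)·(25/41) = 204/41.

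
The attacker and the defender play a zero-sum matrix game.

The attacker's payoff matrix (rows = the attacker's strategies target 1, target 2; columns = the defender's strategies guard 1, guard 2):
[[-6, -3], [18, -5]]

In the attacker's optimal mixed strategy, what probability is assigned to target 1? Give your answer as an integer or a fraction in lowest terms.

23/26

Row minima are -6 and -5, so the attacker's maximin is -5; column maxima are 18 and -3, so the defender's minimax is -3. These differ, so the equilibrium is in mixed strategies.
Let the attacker play target 1 with probability p. The defender is indifferent when −6p + 18(1−p) = −3p − 5(1−p), giving p = 23/26.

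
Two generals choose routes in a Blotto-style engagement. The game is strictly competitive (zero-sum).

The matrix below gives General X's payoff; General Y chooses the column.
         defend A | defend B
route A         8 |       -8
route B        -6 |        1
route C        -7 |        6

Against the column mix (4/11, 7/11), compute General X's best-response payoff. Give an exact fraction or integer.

14/11

route A: (8)·(4/11) + (-8)·(7/11) = -24/11.
route B: (-6)·(4/11) + (1)·(7/11) = -17/11.
route C: (-7)·(4/11) + (6)·(7/11) = 14/11.
The best pure response is route C with expected payoff 14/11.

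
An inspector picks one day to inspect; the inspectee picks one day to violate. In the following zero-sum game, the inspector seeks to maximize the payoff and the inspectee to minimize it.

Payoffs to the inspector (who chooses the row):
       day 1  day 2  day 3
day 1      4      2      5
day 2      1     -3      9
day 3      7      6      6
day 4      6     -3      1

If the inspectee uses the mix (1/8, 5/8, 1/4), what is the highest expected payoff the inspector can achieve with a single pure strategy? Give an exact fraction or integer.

49/8

day 1: (4)·(1/8) + (2)·(5/8) + (5)·(1/4) = 3.
day 2: (1)·(1/8) + (-3)·(5/8) + (9)·(1/4) = 1/2.
day 3: (7)·(1/8) + (6)·(5/8) + (6)·(1/4) = 49/8.
day 4: (6)·(1/8) + (-3)·(5/8) + (1)·(1/4) = -7/8.
The best pure response is day 3 with expected payoff 49/8.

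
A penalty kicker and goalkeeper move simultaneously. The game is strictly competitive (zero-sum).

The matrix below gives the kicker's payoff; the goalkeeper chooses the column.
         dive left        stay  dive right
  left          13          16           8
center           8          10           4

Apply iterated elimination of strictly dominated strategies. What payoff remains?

8

Column stay is strictly dominated by dive left for the goalkeeper (13<16, 8<10); eliminate stay.
Row center is strictly dominated by row left (13>8, 8>4); eliminate center.
Column dive left is strictly dominated by dive right for the goalkeeper (8<13); eliminate dive left.
Only (left, dive right) remains, with payoff 8.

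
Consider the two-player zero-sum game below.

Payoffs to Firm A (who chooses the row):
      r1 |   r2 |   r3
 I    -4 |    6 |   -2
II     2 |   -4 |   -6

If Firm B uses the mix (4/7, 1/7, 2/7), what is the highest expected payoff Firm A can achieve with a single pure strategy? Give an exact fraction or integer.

I: (-4)·(4/7) + (6)·(1/7) + (-2)·(2/7) = -2.
II: (2)·(4/7) + (-4)·(1/7) + (-6)·(2/7) = -8/7.
The best pure response is II with expected payoff -8/7.

-8/7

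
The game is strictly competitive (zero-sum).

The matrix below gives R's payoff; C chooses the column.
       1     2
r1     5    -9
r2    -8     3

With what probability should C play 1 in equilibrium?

Row minima are -9 and -8, so R's maximin is -8; column maxima are 5 and 3, so C's minimax is 3. These differ, so the equilibrium is in mixed strategies.
Let C play 1 with probability q. R is indifferent when 5q − 9(1−q) = −8q + 3(1−q), giving q = 12/25.

12/25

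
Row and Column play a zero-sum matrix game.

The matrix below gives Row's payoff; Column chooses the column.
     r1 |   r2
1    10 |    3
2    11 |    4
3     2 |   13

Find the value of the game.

15/2

Row 1 is strictly dominated by row 2, so Row never plays it.
The remaining 2×2 game on (2, 3) × (r1, r2) has no saddle point. Let Row play 2 with probability p; indifference gives 11p + 2(1−p) = 4p + 13(1−p), so p = 11/18.
Similarly Column's optimal q on r1 is 1/2, and the value is 11·(1/2) + (4)·(1/2) = 15/2.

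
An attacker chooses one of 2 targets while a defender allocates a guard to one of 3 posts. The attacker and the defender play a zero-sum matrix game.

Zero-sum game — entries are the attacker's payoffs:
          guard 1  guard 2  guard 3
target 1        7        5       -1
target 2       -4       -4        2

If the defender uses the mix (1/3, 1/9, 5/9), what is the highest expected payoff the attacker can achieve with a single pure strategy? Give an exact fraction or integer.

target 1: (7)·(1/3) + (5)·(1/9) + (-1)·(5/9) = 7/3.
target 2: (-4)·(1/3) + (-4)·(1/9) + (2)·(5/9) = -2/3.
The best pure response is target 1 with expected payoff 7/3.

7/3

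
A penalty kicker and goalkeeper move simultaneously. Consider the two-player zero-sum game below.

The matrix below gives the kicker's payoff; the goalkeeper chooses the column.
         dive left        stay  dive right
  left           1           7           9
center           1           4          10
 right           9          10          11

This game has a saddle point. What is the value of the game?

9

Row minima: 1, 1, 9 → the kicker's maximin is 9.
Column maxima: 9, 10, 11 → the goalkeeper's minimax is 9.
They coincide at (right, dive left), so the value is 9.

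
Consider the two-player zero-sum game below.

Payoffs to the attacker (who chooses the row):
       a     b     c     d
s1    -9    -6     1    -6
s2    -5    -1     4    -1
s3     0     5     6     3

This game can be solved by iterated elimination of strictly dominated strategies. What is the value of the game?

0

Column c is strictly dominated by a for the defender (-9<1, -5<4, 0<6); eliminate c.
Row s2 is strictly dominated by row s3 (0>-5, 5>-1, 3>-1); eliminate s2.
Column b is strictly dominated by a for the defender (-9<-6, 0<5); eliminate b.
Column d is strictly dominated by a for the defender (-9<-6, 0<3); eliminate d.
Row s1 is strictly dominated by row s3 (0>-9); eliminate s1.
Only (s3, a) remains, with payoff 0.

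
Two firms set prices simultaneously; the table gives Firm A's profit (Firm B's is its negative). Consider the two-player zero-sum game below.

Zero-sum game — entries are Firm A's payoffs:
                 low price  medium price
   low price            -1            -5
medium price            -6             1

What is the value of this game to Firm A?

Row minima are -5 and -6, so Firm A's maximin is -5; column maxima are -1 and 1, so Firm B's minimax is -1. These differ, so the equilibrium is in mixed strategies.
Let Firm A play low price with probability p. Firm B is indifferent when −p − 6(1−p) = −5p + (1−p), giving p = 7/11.
Let Firm B play low price with probability q. Firm A is indifferent when −q − 5(1−q) = −6q + (1−q), giving q = 6/11.
The value is -1·(6/11) + (-5)·(5/11) = -31/11.

-31/11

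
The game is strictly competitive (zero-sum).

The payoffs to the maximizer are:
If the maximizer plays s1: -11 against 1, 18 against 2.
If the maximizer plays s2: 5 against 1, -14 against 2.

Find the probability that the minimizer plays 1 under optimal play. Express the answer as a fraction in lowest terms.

Row minima are -11 and -14, so the maximizer's maximin is -11; column maxima are 5 and 18, so the minimizer's minimax is 5. These differ, so the equilibrium is in mixed strategies.
Let the minimizer play 1 with probability q. The maximizer is indifferent when −11q + 18(1−q) = 5q − 14(1−q), giving q = 2/3.

2/3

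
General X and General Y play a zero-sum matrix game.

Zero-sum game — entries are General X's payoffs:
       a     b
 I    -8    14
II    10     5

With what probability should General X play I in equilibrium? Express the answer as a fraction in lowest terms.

Row minima are -8 and 5, so General X's maximin is 5; column maxima are 10 and 14, so General Y's minimax is 10. These differ, so the equilibrium is in mixed strategies.
Let General X play I with probability p. General Y is indifferent when −8p + 10(1−p) = 14p + 5(1−p), giving p = 5/27.

5/27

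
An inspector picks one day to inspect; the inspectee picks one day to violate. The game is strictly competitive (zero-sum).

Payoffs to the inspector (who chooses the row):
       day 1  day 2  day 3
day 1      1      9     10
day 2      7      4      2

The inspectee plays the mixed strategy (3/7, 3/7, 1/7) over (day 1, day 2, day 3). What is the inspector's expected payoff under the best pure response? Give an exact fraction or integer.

40/7

day 1: (1)·(3/7) + (9)·(3/7) + (10)·(1/7) = 40/7.
day 2: (7)·(3/7) + (4)·(3/7) + (2)·(1/7) = 5.
The best pure response is day 1 with expected payoff 40/7.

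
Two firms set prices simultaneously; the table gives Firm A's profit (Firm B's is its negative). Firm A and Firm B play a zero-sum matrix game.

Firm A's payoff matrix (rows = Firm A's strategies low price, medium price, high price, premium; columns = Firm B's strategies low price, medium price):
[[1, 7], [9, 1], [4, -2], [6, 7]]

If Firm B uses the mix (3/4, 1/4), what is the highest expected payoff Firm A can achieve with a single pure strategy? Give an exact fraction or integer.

7

low price: (1)·(3/4) + (7)·(1/4) = 5/2.
medium price: (9)·(3/4) + (1)·(1/4) = 7.
high price: (4)·(3/4) + (-2)·(1/4) = 5/2.
premium: (6)·(3/4) + (7)·(1/4) = 25/4.
The best pure response is medium price with expected payoff 7.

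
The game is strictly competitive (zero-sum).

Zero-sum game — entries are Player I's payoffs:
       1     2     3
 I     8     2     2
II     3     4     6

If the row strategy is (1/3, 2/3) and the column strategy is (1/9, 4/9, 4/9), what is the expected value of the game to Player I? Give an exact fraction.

110/27

Against (1/9, 4/9, 4/9), each row's expected payoff is I: 8/3; II: 43/9.
Taking the (1/3, 2/3)-weighted average: (1/3)·(8/3) + (2/3)·(43/9) = 110/27.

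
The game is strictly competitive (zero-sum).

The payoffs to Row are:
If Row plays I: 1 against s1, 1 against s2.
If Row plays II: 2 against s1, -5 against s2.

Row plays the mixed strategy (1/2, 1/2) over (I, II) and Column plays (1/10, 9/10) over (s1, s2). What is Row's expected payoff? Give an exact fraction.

Against (1/10, 9/10), each row's expected payoff is I: 1; II: -43/10.
Taking the (1/2, 1/2)-weighted average: (1/2)·(1) + (1/2)·(-43/10) = -33/20.

-33/20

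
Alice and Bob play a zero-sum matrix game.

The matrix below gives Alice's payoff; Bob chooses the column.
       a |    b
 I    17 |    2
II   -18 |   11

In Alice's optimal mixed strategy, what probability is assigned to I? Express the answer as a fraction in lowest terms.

29/44

Row minima are 2 and -18, so Alice's maximin is 2; column maxima are 17 and 11, so Bob's minimax is 11. These differ, so the equilibrium is in mixed strategies.
Let Alice play I with probability p. Bob is indifferent when 17p − 18(1−p) = 2p + 11(1−p), giving p = 29/44.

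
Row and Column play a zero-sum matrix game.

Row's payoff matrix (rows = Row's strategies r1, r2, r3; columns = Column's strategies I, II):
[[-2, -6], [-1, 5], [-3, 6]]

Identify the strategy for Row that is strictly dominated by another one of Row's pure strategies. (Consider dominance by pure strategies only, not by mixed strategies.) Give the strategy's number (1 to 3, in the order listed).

1

Compare r1 with r2: -1 > -2, 5 > -6.
So r2 strictly dominates r1 for Row; r1 is strictly dominated.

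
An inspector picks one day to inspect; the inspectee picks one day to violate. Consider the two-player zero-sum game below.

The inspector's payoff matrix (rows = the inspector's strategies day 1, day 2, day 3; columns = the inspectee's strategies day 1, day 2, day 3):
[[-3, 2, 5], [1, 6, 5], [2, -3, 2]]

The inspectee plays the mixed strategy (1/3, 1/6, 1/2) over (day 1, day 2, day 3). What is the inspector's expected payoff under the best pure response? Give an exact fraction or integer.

day 1: (-3)·(1/3) + (2)·(1/6) + (5)·(1/2) = 11/6.
day 2: (1)·(1/3) + (6)·(1/6) + (5)·(1/2) = 23/6.
day 3: (2)·(1/3) + (-3)·(1/6) + (2)·(1/2) = 7/6.
The best pure response is day 2 with expected payoff 23/6.

23/6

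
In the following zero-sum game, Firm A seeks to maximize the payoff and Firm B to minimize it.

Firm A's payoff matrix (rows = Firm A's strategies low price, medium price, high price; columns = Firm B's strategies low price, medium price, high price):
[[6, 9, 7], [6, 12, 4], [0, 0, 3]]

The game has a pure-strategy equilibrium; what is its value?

6

Row minima: 6, 4, 0 → Firm A's maximin is 6.
Column maxima: 6, 12, 7 → Firm B's minimax is 6.
They coincide at (low price, low price), so the value is 6.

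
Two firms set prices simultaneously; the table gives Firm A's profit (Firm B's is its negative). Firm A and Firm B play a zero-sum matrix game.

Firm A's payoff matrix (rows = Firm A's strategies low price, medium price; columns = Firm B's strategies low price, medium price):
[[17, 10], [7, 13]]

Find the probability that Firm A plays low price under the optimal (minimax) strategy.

6/13

Row minima are 10 and 7, so Firm A's maximin is 10; column maxima are 17 and 13, so Firm B's minimax is 13. These differ, so the equilibrium is in mixed strategies.
Let Firm A play low price with probability p. Firm B is indifferent when 17p + 7(1−p) = 10p + 13(1−p), giving p = 6/13.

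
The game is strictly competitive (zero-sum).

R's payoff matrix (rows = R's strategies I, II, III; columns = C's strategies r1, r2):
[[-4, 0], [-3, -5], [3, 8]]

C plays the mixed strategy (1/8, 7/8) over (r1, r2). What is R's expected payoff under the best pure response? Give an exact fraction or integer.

I: (-4)·(1/8) + (0)·(7/8) = -1/2.
II: (-3)·(1/8) + (-5)·(7/8) = -19/4.
III: (3)·(1/8) + (8)·(7/8) = 59/8.
The best pure response is III with expected payoff 59/8.

59/8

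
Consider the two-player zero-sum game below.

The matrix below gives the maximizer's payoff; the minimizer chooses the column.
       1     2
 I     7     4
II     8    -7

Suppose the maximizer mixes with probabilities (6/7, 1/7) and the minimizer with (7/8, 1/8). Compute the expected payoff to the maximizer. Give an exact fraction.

Against (7/8, 1/8), each row's expected payoff is I: 53/8; II: 49/8.
Taking the (6/7, 1/7)-weighted average: (6/7)·(53/8) + (1/7)·(49/8) = 367/56.

367/56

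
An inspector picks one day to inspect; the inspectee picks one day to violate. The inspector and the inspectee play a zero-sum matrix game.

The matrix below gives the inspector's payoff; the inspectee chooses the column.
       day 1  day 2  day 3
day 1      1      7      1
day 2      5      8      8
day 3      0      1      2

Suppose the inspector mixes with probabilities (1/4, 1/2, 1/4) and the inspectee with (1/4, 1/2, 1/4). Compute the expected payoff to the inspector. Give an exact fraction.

39/8

Against (1/4, 1/2, 1/4), each row's expected payoff is day 1: 4; day 2: 29/4; day 3: 1.
Taking the (1/4, 1/2, 1/4)-weighted average: (1/4)·(4) + (1/2)·(29/4) + (1/4)·(1) = 39/8.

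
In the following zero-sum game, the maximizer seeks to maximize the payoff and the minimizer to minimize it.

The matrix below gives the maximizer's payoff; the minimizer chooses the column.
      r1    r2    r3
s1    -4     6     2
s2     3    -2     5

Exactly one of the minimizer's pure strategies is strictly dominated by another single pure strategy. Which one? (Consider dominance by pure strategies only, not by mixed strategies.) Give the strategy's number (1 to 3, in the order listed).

The minimizer prefers columns that give the maximizer less. Compare r3 with r1: -4 < 2, 3 < 5.
So r1 strictly dominates r3 for the minimizer; r3 is strictly dominated.

3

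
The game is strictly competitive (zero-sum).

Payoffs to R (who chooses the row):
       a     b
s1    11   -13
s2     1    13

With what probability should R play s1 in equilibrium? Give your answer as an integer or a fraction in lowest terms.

Row minima are -13 and 1, so R's maximin is 1; column maxima are 11 and 13, so C's minimax is 11. These differ, so the equilibrium is in mixed strategies.
Let R play s1 with probability p. C is indifferent when 11p + (1−p) = −13p + 13(1−p), giving p = 1/3.

1/3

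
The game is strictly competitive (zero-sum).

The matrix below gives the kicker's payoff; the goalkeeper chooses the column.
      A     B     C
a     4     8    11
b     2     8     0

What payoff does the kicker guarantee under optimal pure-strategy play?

4

Row minima: 4, 0 → the kicker's maximin is 4.
Column maxima: 4, 8, 11 → the goalkeeper's minimax is 4.
They coincide at (a, A), so the value is 4.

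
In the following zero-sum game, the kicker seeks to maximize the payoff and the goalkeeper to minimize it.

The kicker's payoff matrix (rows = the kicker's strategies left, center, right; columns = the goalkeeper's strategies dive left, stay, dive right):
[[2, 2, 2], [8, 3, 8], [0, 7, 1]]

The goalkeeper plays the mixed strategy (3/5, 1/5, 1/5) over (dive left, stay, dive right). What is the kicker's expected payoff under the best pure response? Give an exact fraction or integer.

7

left: (2)·(3/5) + (2)·(1/5) + (2)·(1/5) = 2.
center: (8)·(3/5) + (3)·(1/5) + (8)·(1/5) = 7.
right: (0)·(3/5) + (7)·(1/5) + (1)·(1/5) = 8/5.
The best pure response is center with expected payoff 7.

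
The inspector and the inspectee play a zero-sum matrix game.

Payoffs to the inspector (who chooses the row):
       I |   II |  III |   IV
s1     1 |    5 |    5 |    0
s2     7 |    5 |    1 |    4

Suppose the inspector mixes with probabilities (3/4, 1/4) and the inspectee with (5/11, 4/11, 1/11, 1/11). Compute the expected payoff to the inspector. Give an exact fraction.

Against (5/11, 4/11, 1/11, 1/11), each row's expected payoff is s1: 30/11; s2: 60/11.
Taking the (3/4, 1/4)-weighted average: (3/4)·(30/11) + (1/4)·(60/11) = 75/22.

75/22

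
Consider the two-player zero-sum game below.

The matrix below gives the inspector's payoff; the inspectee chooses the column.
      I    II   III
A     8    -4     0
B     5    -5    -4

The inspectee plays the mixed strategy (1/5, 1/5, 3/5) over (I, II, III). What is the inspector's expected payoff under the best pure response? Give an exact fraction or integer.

A: (8)·(1/5) + (-4)·(1/5) + (0)·(3/5) = 4/5.
B: (5)·(1/5) + (-5)·(1/5) + (-4)·(3/5) = -12/5.
The best pure response is A with expected payoff 4/5.

4/5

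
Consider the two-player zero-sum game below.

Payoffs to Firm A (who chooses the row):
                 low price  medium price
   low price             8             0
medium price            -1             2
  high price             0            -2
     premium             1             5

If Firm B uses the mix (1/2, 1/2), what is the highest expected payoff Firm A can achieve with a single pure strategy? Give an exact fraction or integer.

4

low price: (8)·(1/2) + (0)·(1/2) = 4.
medium price: (-1)·(1/2) + (2)·(1/2) = 1/2.
high price: (0)·(1/2) + (-2)·(1/2) = -1.
premium: (1)·(1/2) + (5)·(1/2) = 3.
The best pure response is low price with expected payoff 4.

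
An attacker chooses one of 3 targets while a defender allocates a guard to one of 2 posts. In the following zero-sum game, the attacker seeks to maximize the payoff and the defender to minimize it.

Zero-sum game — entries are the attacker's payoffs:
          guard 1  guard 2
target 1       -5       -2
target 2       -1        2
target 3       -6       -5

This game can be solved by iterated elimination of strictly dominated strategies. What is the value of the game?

Column guard 2 is strictly dominated by guard 1 for the defender (-5<-2, -1<2, -6<-5); eliminate guard 2.
Row target 1 is strictly dominated by row target 2 (-1>-5); eliminate target 1.
Row target 3 is strictly dominated by row target 2 (-1>-6); eliminate target 3.
Only (target 2, guard 1) remains, with payoff -1.

-1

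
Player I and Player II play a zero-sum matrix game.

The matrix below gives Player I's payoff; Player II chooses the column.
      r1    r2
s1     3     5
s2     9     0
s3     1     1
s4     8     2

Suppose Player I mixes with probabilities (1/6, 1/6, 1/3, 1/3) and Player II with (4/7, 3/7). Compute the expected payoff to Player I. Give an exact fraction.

51/14

Against (4/7, 3/7), each row's expected payoff is s1: 27/7; s2: 36/7; s3: 1; s4: 38/7.
Taking the (1/6, 1/6, 1/3, 1/3)-weighted average: (1/6)·(27/7) + (1/6)·(36/7) + (1/3)·(1) + (1/3)·(38/7) = 51/14.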